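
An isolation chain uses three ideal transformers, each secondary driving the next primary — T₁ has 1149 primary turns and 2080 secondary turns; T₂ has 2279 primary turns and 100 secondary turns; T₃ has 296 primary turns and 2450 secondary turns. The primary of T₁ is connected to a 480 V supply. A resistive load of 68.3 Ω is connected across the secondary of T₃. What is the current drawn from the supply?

I_supply ≈ 3.04 A

Secondary of T₁: V = 480.00 × 2080/1149 = 868.93 V.
Secondary of T₂: V = 868.93 × 100/2279 = 38.128 V.
Secondary of T₃: V = 38.128 × 2450/296 = 315.58 V.
I_load = 315.58/68.3 = 4.6206 A, so P_out = 315.58 × 4.6206 = 1458.2 W.
All ideal ⇒ P_in = P_out, so I_supply = 1458.2/480 = 3.04 A.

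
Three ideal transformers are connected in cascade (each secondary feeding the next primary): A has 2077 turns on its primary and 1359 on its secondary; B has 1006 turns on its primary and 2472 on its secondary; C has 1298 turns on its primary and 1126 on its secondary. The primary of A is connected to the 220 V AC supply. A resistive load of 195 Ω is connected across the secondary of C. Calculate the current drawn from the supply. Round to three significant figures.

Secondary of A: V = 220.00 × 1359/2077 = 143.95 V.
Secondary of B: V = 143.95 × 2472/1006 = 353.72 V.
Secondary of C: V = 353.72 × 1126/1298 = 306.85 V.
I_load = 306.85/195 = 1.5736 A, so P_out = 306.85 × 1.5736 = 482.84 W.
All ideal ⇒ P_in = P_out, so I_supply = 482.84/220 = 2.19 A.

I_supply ≈ 2.19 A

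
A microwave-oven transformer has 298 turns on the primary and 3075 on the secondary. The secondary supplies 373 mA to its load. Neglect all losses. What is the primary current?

For an ideal transformer I_p/I_s = N_s/N_p, so I_p = 0.373 × 3075/298 = 3.85 A.

I_p ≈ 3.85 A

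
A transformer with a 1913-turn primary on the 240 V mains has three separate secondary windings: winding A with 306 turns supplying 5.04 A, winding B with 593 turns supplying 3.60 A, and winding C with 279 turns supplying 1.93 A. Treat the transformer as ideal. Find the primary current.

I_p ≈ 2.20 A

V_A = 240 × 306/1913 = 38.390 V; V_B = 240 × 593/1913 = 74.396 V; V_C = 240 × 279/1913 = 35.003 V.
P_out = V_A I_A + V_B I_B + V_C I_C = 38.390×5.04 + 74.396×3.60 + 35.003×1.93 = 193.49 + 267.83 + 67.555 = 528.87 W.
Ideal ⇒ P_in = P_out, so I_p = P_out/V_p = 528.87/240 = 2.20 A.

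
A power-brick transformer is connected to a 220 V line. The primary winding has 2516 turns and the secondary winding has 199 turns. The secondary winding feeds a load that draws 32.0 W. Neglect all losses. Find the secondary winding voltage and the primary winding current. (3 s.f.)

V_s = V_p × N_s/N_p = 220 × 199/2516 = 17.401 V.
I_s = P/V_s = 32.0/17.401 = 1.8390 A.
I_p = I_s × N_s/N_p = 1.8390 × 199/2516 = 0.145 A.

V_s ≈ 17.4 V, I_p ≈ 0.145 A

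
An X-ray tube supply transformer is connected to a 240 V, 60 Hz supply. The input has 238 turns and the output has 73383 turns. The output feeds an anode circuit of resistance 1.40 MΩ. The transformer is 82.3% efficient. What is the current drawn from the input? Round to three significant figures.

V_out = 240 × 73383/238 = 74000 V.
I_out = V_out/R = 74000/(1.40×10^6) = 0.052857 A.
P_out = V_out I_out = 74000 × 0.052857 = 3911.4 W.
P_in = P_out/η = 3911.4/0.823 = 4752.6 W.
I_in = P_in/V_in = 4752.6/240 = 19.8 A.

I_in ≈ 19.8 A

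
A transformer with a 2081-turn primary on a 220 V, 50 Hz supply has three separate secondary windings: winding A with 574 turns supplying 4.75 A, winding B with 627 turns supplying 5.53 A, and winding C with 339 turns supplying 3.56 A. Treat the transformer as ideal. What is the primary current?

V_A = 220 × 574/2081 = 60.682 V; V_B = 220 × 627/2081 = 66.285 V; V_C = 220 × 339/2081 = 35.839 V.
P_out = V_A I_A + V_B I_B + V_C I_C = 60.682×4.75 + 66.285×5.53 + 35.839×3.56 = 288.24 + 366.56 + 127.59 = 782.38 W.
Ideal ⇒ P_in = P_out, so I_p = P_out/V_p = 782.38/220 = 3.56 A.

I_p ≈ 3.56 A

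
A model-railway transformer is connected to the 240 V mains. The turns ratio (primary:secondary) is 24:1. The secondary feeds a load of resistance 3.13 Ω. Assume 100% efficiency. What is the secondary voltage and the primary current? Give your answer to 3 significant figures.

V_s = V_p × N_s/N_p = 240 × 1/24 = 10.000 V.
I_s = V_s/R = 10.000/3.13 = 3.1949 A.
I_p = I_s × N_s/N_p = 3.1949 × 1/24 = 0.133 A.

V_s ≈ 10.0 V, I_p ≈ 0.133 A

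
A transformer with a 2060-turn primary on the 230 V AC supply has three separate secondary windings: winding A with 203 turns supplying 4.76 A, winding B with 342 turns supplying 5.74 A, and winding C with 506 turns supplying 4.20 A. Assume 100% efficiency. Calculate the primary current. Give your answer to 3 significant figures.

I_p ≈ 2.45 A

V_A = 230 × 203/2060 = 22.665 V; V_B = 230 × 342/2060 = 38.184 V; V_C = 230 × 506/2060 = 56.495 V.
P_out = V_A I_A + V_B I_B + V_C I_C = 22.665×4.76 + 38.184×5.74 + 56.495×4.20 = 107.89 + 219.18 + 237.28 = 564.34 W.
Ideal ⇒ P_in = P_out, so I_p = P_out/V_p = 564.34/230 = 2.45 A.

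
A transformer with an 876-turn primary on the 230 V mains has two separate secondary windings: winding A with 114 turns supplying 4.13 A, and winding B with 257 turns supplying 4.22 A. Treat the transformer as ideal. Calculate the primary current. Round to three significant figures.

V_A = 230 × 114/876 = 29.932 V; V_B = 230 × 257/876 = 67.477 V.
P_out = V_A I_A + V_B I_B = 29.932×4.13 + 67.477×4.22 = 123.62 + 284.75 = 408.37 W.
Ideal ⇒ P_in = P_out, so I_p = P_out/V_p = 408.37/230 = 1.78 A.

I_p ≈ 1.78 A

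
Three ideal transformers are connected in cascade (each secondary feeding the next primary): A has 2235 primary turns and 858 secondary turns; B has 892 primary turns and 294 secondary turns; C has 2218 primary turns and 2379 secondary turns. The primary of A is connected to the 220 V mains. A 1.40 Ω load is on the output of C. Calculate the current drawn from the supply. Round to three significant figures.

I_supply ≈ 2.89 A

After A: V = 220.00 × 858/2235 = 84.456 V.
After B: V = 84.456 × 294/892 = 27.837 V.
After C: V = 27.837 × 2379/2218 = 29.857 V.
I_load = 29.857/1.40 = 21.327 A, so P_out = 29.857 × 21.327 = 636.75 W.
All ideal ⇒ P_in = P_out, so I_supply = 636.75/220 = 2.89 A.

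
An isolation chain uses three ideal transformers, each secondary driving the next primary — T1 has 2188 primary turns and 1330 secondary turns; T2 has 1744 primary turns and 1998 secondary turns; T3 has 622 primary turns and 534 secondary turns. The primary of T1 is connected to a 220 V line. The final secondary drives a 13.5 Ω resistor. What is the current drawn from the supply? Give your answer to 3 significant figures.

Secondary of T1: V = 220.00 × 1330/2188 = 133.73 V.
Secondary of T2: V = 133.73 × 1998/1744 = 153.21 V.
Secondary of T3: V = 153.21 × 534/622 = 131.53 V.
I_load = 131.53/13.5 = 9.7430 A, so P_out = 131.53 × 9.7430 = 1281.5 W.
All ideal ⇒ P_in = P_out, so I_supply = 1281.5/220 = 5.83 A.

I_supply ≈ 5.83 A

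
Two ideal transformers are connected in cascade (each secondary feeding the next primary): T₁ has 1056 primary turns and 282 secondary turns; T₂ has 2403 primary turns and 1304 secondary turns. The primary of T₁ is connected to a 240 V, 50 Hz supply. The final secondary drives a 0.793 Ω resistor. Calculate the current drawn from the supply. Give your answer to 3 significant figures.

I_supply ≈ 6.36 A

Secondary of T₁: V = 240.00 × 282/1056 = 64.091 V.
Secondary of T₂: V = 64.091 × 1304/2403 = 34.779 V.
I_load = 34.779/0.793 = 43.858 A, so P_out = 34.779 × 43.858 = 1525.3 W.
All ideal ⇒ P_in = P_out, so I_supply = 1525.3/240 = 6.36 A.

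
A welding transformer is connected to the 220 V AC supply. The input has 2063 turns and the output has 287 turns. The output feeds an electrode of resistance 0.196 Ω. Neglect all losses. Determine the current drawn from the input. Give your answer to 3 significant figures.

I_in ≈ 21.7 A

V_out = V_in × N_out/N_in = 220 × 287/2063 = 30.606 V.
I_out = V_out/R = 30.606/0.196 = 156.15 A.
For an ideal transformer I_in N_in = I_out N_out, so I_in = 156.15 × 287/2063 = 21.7 A.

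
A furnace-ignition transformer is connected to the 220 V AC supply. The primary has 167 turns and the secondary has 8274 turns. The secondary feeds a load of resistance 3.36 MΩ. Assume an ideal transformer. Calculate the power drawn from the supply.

V_s = V_p × N_s/N_p = 220 × 8274/167 = 10900 V.
I_s = V_s/R = 10900/(3.36×10^6) = 0.0032440 A.
I_p = I_s × N_s/N_p = 0.0032440 × 8274/167 = 0.16072 A.
P = V_p I_p = 220 × 0.16072 = 35.4 W.

P ≈ 35.4 W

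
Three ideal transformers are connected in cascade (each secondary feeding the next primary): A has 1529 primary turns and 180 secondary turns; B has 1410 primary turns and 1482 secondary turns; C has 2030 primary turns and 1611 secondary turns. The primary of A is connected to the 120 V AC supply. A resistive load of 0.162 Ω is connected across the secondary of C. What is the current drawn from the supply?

After A: V = 120.00 × 180/1529 = 14.127 V.
After B: V = 14.127 × 1482/1410 = 14.848 V.
After C: V = 14.848 × 1611/2030 = 11.784 V.
I_load = 11.784/0.162 = 72.738 A, so P_out = 11.784 × 72.738 = 857.11 W.
All ideal ⇒ P_in = P_out, so I_supply = 857.11/120 = 7.14 A.

I_supply ≈ 7.14 A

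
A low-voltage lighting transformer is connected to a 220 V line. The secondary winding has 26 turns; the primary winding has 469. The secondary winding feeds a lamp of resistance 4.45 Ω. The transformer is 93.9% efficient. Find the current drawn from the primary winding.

I_p ≈ 0.162 A

V_s = 220 × 26/469 = 12.196 V.
I_s = V_s/R = 12.196/4.45 = 2.7407 A.
P_out = V_s I_s = 12.196 × 2.7407 = 33.426 W.
P_in = P_out/η = 33.426/0.939 = 35.598 W.
I_p = P_in/V_p = 35.598/220 = 0.162 A.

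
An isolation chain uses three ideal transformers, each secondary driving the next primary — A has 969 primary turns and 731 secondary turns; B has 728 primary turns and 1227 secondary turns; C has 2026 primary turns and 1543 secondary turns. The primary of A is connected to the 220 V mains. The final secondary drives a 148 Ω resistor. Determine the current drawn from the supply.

Secondary of A: V = 220.00 × 731/969 = 165.96 V.
Secondary of B: V = 165.96 × 1227/728 = 279.72 V.
Secondary of C: V = 279.72 × 1543/2026 = 213.04 V.
I_load = 213.04/148 = 1.4394 A, so P_out = 213.04 × 1.4394 = 306.66 W.
All ideal ⇒ P_in = P_out, so I_supply = 306.66/220 = 1.39 A.

I_supply ≈ 1.39 A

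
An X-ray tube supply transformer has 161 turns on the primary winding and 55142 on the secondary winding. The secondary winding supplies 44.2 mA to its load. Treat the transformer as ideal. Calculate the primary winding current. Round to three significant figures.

For an ideal transformer I_p/I_s = N_s/N_p, so I_p = 0.0442 × 55142/161 = 15.1 A.

I_p ≈ 15.1 A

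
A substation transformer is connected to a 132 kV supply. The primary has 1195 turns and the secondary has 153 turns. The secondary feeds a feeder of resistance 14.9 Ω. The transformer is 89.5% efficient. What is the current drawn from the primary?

I_p ≈ 162 A

V_s = 132000 × 153/1195 = 16900 V.
I_s = V_s/R = 16900/14.9 = 1134.3 A.
P_out = V_s I_s = 16900 × 1134.3 = 1.9169×10^7 W.
P_in = P_out/η = 1.9169×10^7/0.895 = 2.1418×10^7 W.
I_p = P_in/V_p = 2.1418×10^7/132000 = 162 A.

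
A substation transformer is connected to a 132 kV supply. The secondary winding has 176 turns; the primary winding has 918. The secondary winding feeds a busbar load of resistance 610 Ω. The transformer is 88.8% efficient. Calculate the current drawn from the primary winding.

I_p ≈ 8.96 A

V_s = 132000 × 176/918 = 25307 V.
I_s = V_s/R = 25307/610 = 41.487 A.
P_out = V_s I_s = 25307 × 41.487 = 1.0499×10^6 W.
P_in = P_out/η = 1.0499×10^6/0.888 = 1.1823×10^6 W.
I_p = P_in/V_p = 1.1823×10^6/132000 = 8.96 A.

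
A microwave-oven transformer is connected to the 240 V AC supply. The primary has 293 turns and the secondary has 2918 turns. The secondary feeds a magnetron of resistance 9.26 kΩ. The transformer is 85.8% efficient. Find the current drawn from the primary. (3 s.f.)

V_s = 240 × 2918/293 = 2390.2 V.
I_s = V_s/R = 2390.2/9260 = 0.25812 A.
P_out = V_s I_s = 2390.2 × 0.25812 = 616.95 W.
P_in = P_out/η = 616.95/0.858 = 719.05 W.
I_p = P_in/V_p = 719.05/240 = 3.00 A.

I_p ≈ 3.00 A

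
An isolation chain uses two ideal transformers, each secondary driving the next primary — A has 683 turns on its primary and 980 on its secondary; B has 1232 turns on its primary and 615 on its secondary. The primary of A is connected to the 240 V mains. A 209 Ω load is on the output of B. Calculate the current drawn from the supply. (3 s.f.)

I_supply ≈ 0.589 A

After A: V = 240.00 × 980/683 = 344.36 V.
After B: V = 344.36 × 615/1232 = 171.90 V.
I_load = 171.90/209 = 0.82250 A, so P_out = 171.90 × 0.82250 = 141.39 W.
All ideal ⇒ P_in = P_out, so I_supply = 141.39/240 = 0.589 A.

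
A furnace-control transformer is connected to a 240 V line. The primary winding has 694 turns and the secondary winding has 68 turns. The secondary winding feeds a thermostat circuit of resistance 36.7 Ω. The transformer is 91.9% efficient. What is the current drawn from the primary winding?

V_s = 240 × 68/694 = 23.516 V.
I_s = V_s/R = 23.516/36.7 = 0.64076 A.
P_out = V_s I_s = 23.516 × 0.64076 = 15.068 W.
P_in = P_out/η = 15.068/0.919 = 16.396 W.
I_p = P_in/V_p = 16.396/240 = 0.0683 A.

I_p ≈ 0.0683 A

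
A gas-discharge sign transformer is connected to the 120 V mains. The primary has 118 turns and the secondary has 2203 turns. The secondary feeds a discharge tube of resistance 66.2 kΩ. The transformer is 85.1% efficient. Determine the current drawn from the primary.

V_s = 120 × 2203/118 = 2240.3 V.
I_s = V_s/R = 2240.3/66200 = 0.033842 A.
P_out = V_s I_s = 2240.3 × 0.033842 = 75.818 W.
P_in = P_out/η = 75.818/0.851 = 89.092 W.
I_p = P_in/V_p = 89.092/120 = 0.742 A.

I_p ≈ 0.742 A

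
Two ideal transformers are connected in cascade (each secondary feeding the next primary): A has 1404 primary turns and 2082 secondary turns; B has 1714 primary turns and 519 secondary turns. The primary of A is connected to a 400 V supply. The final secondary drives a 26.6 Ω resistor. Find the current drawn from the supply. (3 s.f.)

Secondary of A: V = 400.00 × 2082/1404 = 593.16 V.
Secondary of B: V = 593.16 × 519/1714 = 179.61 V.
I_load = 179.61/26.6 = 6.7522 A, so P_out = 179.61 × 6.7522 = 1212.8 W.
All ideal ⇒ P_in = P_out, so I_supply = 1212.8/400 = 3.03 A.

I_supply ≈ 3.03 A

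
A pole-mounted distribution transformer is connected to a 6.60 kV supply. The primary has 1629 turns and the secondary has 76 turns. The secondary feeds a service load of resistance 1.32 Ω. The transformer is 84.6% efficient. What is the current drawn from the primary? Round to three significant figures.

V_s = 6600 × 76/1629 = 307.92 V.
I_s = V_s/R = 307.92/1.32 = 233.27 A.
P_out = V_s I_s = 307.92 × 233.27 = 71829 W.
P_in = P_out/η = 71829/0.846 = 84904 W.
I_p = P_in/V_p = 84904/6600 = 12.9 A.

I_p ≈ 12.9 A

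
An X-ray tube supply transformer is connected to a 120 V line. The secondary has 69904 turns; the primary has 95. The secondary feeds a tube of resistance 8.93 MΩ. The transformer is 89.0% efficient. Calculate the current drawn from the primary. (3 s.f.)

I_p ≈ 8.18 A

V_s = 120 × 69904/95 = 88300 V.
I_s = V_s/R = 88300/(8.93×10^6) = 0.0098880 A.
P_out = V_s I_s = 88300 × 0.0098880 = 873.11 W.
P_in = P_out/η = 873.11/0.890 = 981.02 W.
I_p = P_in/V_p = 981.02/120 = 8.18 A.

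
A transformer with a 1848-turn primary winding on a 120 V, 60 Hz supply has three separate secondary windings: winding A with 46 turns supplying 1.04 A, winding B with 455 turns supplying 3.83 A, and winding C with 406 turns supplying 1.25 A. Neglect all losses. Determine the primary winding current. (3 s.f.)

V_A = 120 × 46/1848 = 2.9870 V; V_B = 120 × 455/1848 = 29.545 V; V_C = 120 × 406/1848 = 26.364 V.
P_out = V_A I_A + V_B I_B + V_C I_C = 2.9870×1.04 + 29.545×3.83 + 26.364×1.25 = 3.1065 + 113.16 + 32.955 = 149.22 W.
Ideal ⇒ P_in = P_out, so I_p = P_out/V_p = 149.22/120 = 1.24 A.

I_p ≈ 1.24 A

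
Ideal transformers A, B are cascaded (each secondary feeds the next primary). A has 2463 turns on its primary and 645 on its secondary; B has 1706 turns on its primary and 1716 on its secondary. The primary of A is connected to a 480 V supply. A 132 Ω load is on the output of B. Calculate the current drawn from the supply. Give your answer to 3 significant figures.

After A: V = 480.00 × 645/2463 = 125.70 V.
After B: V = 125.70 × 1716/1706 = 126.44 V.
I_load = 126.44/132 = 0.95786 A, so P_out = 126.44 × 0.95786 = 121.11 W.
All ideal ⇒ P_in = P_out, so I_supply = 121.11/480 = 0.252 A.

I_supply ≈ 0.252 A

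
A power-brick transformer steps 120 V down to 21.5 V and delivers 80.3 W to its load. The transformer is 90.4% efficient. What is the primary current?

P_in = P_out/η = 80.3/0.904 = 88.827 W.
I_p = P_in/V_p = 88.827/120 = 0.740 A.

I_p ≈ 0.740 A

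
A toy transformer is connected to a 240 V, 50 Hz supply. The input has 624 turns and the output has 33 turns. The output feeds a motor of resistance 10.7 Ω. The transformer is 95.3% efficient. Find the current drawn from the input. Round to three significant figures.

I_in ≈ 0.0658 A

V_out = 240 × 33/624 = 12.692 V.
I_out = V_out/R = 12.692/10.7 = 1.1862 A.
P_out = V_out I_out = 12.692 × 1.1862 = 15.056 W.
P_in = P_out/η = 15.056/0.953 = 15.798 W.
I_in = P_in/V_in = 15.798/240 = 0.0658 A.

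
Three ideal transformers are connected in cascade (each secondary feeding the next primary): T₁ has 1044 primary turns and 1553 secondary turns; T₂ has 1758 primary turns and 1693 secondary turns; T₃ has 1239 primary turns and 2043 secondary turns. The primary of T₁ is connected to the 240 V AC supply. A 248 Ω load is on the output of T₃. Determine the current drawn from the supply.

I_supply ≈ 5.40 A

After T₁: V = 240.00 × 1553/1044 = 357.01 V.
After T₂: V = 357.01 × 1693/1758 = 343.81 V.
After T₃: V = 343.81 × 2043/1239 = 566.91 V.
I_load = 566.91/248 = 2.2859 A, so P_out = 566.91 × 2.2859 = 1295.9 W.
All ideal ⇒ P_in = P_out, so I_supply = 1295.9/240 = 5.40 A.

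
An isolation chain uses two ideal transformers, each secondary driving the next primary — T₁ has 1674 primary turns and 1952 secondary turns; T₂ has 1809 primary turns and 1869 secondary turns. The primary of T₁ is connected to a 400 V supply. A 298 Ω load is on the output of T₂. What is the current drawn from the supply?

After T₁: V = 400.00 × 1952/1674 = 466.43 V.
After T₂: V = 466.43 × 1869/1809 = 481.90 V.
I_load = 481.90/298 = 1.6171 A, so P_out = 481.90 × 1.6171 = 779.28 W.
All ideal ⇒ P_in = P_out, so I_supply = 779.28/400 = 1.95 A.

I_supply ≈ 1.95 A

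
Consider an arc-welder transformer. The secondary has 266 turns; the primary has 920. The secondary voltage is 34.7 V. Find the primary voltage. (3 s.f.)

V_p/V_s = N_p/N_s, so V_p = 34.7 × 920/266 = 120 V.

V_p ≈ 120 V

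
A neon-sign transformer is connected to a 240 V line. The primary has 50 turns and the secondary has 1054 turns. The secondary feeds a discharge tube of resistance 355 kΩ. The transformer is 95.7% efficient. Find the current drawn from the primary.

I_p ≈ 0.314 A

V_s = 240 × 1054/50 = 5059.2 V.
I_s = V_s/R = 5059.2/355000 = 0.014251 A.
P_out = V_s I_s = 5059.2 × 0.014251 = 72.100 W.
P_in = P_out/η = 72.100/0.957 = 75.340 W.
I_p = P_in/V_p = 75.340/240 = 0.314 A.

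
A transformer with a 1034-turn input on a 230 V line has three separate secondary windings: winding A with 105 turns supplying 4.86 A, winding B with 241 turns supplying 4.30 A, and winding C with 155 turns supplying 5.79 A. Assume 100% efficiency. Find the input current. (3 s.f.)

I_in ≈ 2.36 A

V_A = 230 × 105/1034 = 23.356 V; V_B = 230 × 241/1034 = 53.607 V; V_C = 230 × 155/1034 = 34.478 V.
P_out = V_A I_A + V_B I_B + V_C I_C = 23.356×4.86 + 53.607×4.30 + 34.478×5.79 = 113.51 + 230.51 + 199.63 = 543.65 W.
Ideal ⇒ P_in = P_out, so I_in = P_out/V_in = 543.65/230 = 2.36 A.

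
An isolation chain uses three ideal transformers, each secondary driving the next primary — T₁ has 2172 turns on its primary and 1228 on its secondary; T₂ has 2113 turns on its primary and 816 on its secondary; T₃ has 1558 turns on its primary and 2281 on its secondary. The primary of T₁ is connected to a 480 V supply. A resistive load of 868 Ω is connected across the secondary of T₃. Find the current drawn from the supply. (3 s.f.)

After T₁: V = 480.00 × 1228/2172 = 271.38 V.
After T₂: V = 271.38 × 816/2113 = 104.80 V.
After T₃: V = 104.80 × 2281/1558 = 153.44 V.
I_load = 153.44/868 = 0.17677 A, so P_out = 153.44 × 0.17677 = 27.123 W.
All ideal ⇒ P_in = P_out, so I_supply = 27.123/480 = 0.0565 A.

I_supply ≈ 0.0565 A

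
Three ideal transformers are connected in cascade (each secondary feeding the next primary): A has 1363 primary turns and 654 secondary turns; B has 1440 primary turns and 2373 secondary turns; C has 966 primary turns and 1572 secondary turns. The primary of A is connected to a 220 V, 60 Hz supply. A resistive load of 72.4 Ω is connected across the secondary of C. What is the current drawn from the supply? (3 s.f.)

Secondary of A: V = 220.00 × 654/1363 = 105.56 V.
Secondary of B: V = 105.56 × 2373/1440 = 173.96 V.
Secondary of C: V = 173.96 × 1572/966 = 283.08 V.
I_load = 283.08/72.4 = 3.9100 A, so P_out = 283.08 × 3.9100 = 1106.9 W.
All ideal ⇒ P_in = P_out, so I_supply = 1106.9/220 = 5.03 A.

I_supply ≈ 5.03 A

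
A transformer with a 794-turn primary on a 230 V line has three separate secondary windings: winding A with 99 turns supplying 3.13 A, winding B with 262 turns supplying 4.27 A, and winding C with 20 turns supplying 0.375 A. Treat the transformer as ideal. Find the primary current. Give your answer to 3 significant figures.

I_p ≈ 1.81 A

V_A = 230 × 99/794 = 28.678 V; V_B = 230 × 262/794 = 75.894 V; V_C = 230 × 20/794 = 5.7935 V.
P_out = V_A I_A + V_B I_B + V_C I_C = 28.678×3.13 + 75.894×4.27 + 5.7935×0.375 = 89.761 + 324.07 + 2.1725 = 416.00 W.
Ideal ⇒ P_in = P_out, so I_p = P_out/V_p = 416.00/230 = 1.81 A.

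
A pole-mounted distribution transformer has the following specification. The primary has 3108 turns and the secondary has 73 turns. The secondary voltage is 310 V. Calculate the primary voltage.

V_p/V_s = N_p/N_s, so V_p = 310 × 3108/73 = 13200 V.

V_p ≈ 13200 V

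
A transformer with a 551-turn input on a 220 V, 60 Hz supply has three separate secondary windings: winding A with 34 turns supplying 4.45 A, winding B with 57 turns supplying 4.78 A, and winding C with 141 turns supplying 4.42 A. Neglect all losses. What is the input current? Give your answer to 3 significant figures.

V_A = 220 × 34/551 = 13.575 V; V_B = 220 × 57/551 = 22.759 V; V_C = 220 × 141/551 = 56.298 V.
P_out = V_A I_A + V_B I_B + V_C I_C = 13.575×4.45 + 22.759×4.78 + 56.298×4.42 = 60.410 + 108.79 + 248.84 = 418.03 W.
Ideal ⇒ P_in = P_out, so I_in = P_out/V_in = 418.03/220 = 1.90 A.

I_in ≈ 1.90 A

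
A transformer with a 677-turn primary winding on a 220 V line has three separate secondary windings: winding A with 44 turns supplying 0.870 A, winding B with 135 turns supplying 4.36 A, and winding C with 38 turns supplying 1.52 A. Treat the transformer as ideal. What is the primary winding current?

I_p ≈ 1.01 A

V_A = 220 × 44/677 = 14.298 V; V_B = 220 × 135/677 = 43.870 V; V_C = 220 × 38/677 = 12.349 V.
P_out = V_A I_A + V_B I_B + V_C I_C = 14.298×0.870 + 43.870×4.36 + 12.349×1.52 = 12.440 + 191.27 + 18.770 = 222.48 W.
Ideal ⇒ P_in = P_out, so I_p = P_out/V_p = 222.48/220 = 1.01 A.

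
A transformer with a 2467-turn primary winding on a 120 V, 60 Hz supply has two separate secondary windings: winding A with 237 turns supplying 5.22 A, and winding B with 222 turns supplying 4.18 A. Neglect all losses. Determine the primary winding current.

V_A = 120 × 237/2467 = 11.528 V; V_B = 120 × 222/2467 = 10.799 V.
P_out = V_A I_A + V_B I_B = 11.528×5.22 + 10.799×4.18 = 60.177 + 45.138 = 105.31 W.
Ideal ⇒ P_in = P_out, so I_p = P_out/V_p = 105.31/120 = 0.878 A.

I_p ≈ 0.878 A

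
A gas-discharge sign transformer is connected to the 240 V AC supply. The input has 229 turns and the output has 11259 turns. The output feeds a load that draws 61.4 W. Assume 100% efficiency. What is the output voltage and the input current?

V_out = V_in × N_out/N_in = 240 × 11259/229 = 11800 V.
I_out = P/V_out = 61.4/11800 = 0.0052035 A.
I_in = I_out × N_out/N_in = 0.0052035 × 11259/229 = 0.256 A.

V_out ≈ 11800 V, I_in ≈ 0.256 A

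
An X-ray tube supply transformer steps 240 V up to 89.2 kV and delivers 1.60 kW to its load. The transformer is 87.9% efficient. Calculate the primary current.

P_in = P_out/η = 1600/0.879 = 1820.3 W.
I_p = P_in/V_p = 1820.3/240 = 7.58 A.

I_p ≈ 7.58 A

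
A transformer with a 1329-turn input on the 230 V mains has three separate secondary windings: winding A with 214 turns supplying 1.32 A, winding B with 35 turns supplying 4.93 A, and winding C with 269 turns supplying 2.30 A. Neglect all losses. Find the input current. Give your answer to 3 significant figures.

I_in ≈ 0.808 A

V_A = 230 × 214/1329 = 37.035 V; V_B = 230 × 35/1329 = 6.0572 V; V_C = 230 × 269/1329 = 46.554 V.
P_out = V_A I_A + V_B I_B + V_C I_C = 37.035×1.32 + 6.0572×4.93 + 46.554×2.30 = 48.887 + 29.862 + 107.07 = 185.82 W.
Ideal ⇒ P_in = P_out, so I_in = P_out/V_in = 185.82/230 = 0.808 A.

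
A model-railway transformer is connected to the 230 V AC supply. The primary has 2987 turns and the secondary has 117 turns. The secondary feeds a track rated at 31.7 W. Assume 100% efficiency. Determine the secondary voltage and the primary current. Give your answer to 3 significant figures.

V_s ≈ 9.01 V, I_p ≈ 0.138 A

V_s = V_p × N_s/N_p = 230 × 117/2987 = 9.0090 V.
I_s = P/V_s = 31.7/9.0090 = 3.5187 A.
I_p = I_s × N_s/N_p = 3.5187 × 117/2987 = 0.138 A.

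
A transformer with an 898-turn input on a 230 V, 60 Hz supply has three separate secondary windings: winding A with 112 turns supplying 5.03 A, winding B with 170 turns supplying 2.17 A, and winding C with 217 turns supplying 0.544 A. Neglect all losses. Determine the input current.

V_A = 230 × 112/898 = 28.686 V; V_B = 230 × 170/898 = 43.541 V; V_C = 230 × 217/898 = 55.579 V.
P_out = V_A I_A + V_B I_B + V_C I_C = 28.686×5.03 + 43.541×2.17 + 55.579×0.544 = 144.29 + 94.484 + 30.235 = 269.01 W.
Ideal ⇒ P_in = P_out, so I_in = P_out/V_in = 269.01/230 = 1.17 A.

I_in ≈ 1.17 A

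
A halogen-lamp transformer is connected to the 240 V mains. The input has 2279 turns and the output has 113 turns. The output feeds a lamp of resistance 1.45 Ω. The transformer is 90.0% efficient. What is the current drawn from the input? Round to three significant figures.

V_out = 240 × 113/2279 = 11.900 V.
I_out = V_out/R = 11.900/1.45 = 8.2069 A.
P_out = V_out I_out = 11.900 × 8.2069 = 97.661 W.
P_in = P_out/η = 97.661/0.900 = 108.51 W.
I_in = P_in/V_in = 108.51/240 = 0.452 A.

I_in ≈ 0.452 A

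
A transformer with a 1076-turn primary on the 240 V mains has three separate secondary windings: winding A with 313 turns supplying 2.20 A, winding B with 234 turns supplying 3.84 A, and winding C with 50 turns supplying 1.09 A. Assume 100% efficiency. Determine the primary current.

V_A = 240 × 313/1076 = 69.814 V; V_B = 240 × 234/1076 = 52.193 V; V_C = 240 × 50/1076 = 11.152 V.
P_out = V_A I_A + V_B I_B + V_C I_C = 69.814×2.20 + 52.193×3.84 + 11.152×1.09 = 153.59 + 200.42 + 12.156 = 366.17 W.
Ideal ⇒ P_in = P_out, so I_p = P_out/V_p = 366.17/240 = 1.53 A.

I_p ≈ 1.53 A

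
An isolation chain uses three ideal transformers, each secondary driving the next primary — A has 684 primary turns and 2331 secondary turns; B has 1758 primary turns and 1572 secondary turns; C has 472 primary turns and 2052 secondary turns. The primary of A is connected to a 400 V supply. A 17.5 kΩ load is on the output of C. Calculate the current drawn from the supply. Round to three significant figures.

I_supply ≈ 4.01 A

After A: V = 400.00 × 2331/684 = 1363.2 V.
After B: V = 1363.2 × 1572/1758 = 1218.9 V.
After C: V = 1218.9 × 2052/472 = 5299.3 V.
I_load = 5299.3/17500 = 0.30281 A, so P_out = 5299.3 × 0.30281 = 1604.7 W.
All ideal ⇒ P_in = P_out, so I_supply = 1604.7/400 = 4.01 A.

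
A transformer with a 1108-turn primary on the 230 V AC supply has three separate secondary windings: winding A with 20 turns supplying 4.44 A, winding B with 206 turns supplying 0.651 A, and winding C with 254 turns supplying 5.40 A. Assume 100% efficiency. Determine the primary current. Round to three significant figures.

I_p ≈ 1.44 A

V_A = 230 × 20/1108 = 4.1516 V; V_B = 230 × 206/1108 = 42.762 V; V_C = 230 × 254/1108 = 52.726 V.
P_out = V_A I_A + V_B I_B + V_C I_C = 4.1516×4.44 + 42.762×0.651 + 52.726×5.40 = 18.433 + 27.838 + 284.72 = 330.99 W.
Ideal ⇒ P_in = P_out, so I_p = P_out/V_p = 330.99/230 = 1.44 A.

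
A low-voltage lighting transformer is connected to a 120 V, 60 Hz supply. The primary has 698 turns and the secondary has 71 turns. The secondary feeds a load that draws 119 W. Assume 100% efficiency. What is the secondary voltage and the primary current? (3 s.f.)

V_s ≈ 12.2 V, I_p ≈ 0.992 A

V_s = V_p × N_s/N_p = 120 × 71/698 = 12.206 V.
I_s = P/V_s = 119/12.206 = 9.7491 A.
I_p = I_s × N_s/N_p = 9.7491 × 71/698 = 0.992 A.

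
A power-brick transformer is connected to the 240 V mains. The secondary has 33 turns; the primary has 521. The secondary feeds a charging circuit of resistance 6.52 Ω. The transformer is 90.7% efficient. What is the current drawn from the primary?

I_p ≈ 0.163 A

V_s = 240 × 33/521 = 15.202 V.
I_s = V_s/R = 15.202/6.52 = 2.3315 A.
P_out = V_s I_s = 15.202 × 2.3315 = 35.443 W.
P_in = P_out/η = 35.443/0.907 = 39.077 W.
I_p = P_in/V_p = 39.077/240 = 0.163 A.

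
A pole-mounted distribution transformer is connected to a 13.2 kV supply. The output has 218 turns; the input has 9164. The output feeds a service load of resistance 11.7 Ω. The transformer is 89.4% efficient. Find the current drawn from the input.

I_in ≈ 0.714 A

V_out = 13200 × 218/9164 = 314.01 V.
I_out = V_out/R = 314.01/11.7 = 26.839 A.
P_out = V_out I_out = 314.01 × 26.839 = 8427.6 W.
P_in = P_out/η = 8427.6/0.894 = 9426.9 W.
I_in = P_in/V_in = 9426.9/13200 = 0.714 A.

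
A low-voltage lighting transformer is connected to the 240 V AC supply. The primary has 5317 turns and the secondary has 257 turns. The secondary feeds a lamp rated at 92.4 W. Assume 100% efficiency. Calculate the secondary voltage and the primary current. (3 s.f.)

V_s = V_p × N_s/N_p = 240 × 257/5317 = 11.601 V.
I_s = P/V_s = 92.4/11.601 = 7.9652 A.
I_p = I_s × N_s/N_p = 7.9652 × 257/5317 = 0.385 A.

V_s ≈ 11.6 V, I_p ≈ 0.385 A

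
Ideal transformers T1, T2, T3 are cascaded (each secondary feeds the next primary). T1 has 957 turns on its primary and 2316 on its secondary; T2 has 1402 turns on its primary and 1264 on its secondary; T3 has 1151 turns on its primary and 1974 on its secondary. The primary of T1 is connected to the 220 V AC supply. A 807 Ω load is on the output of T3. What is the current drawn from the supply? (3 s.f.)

Secondary of T1: V = 220.00 × 2316/957 = 532.41 V.
Secondary of T2: V = 532.41 × 1264/1402 = 480.01 V.
Secondary of T3: V = 480.01 × 1974/1151 = 823.23 V.
I_load = 823.23/807 = 1.0201 A, so P_out = 823.23 × 1.0201 = 839.78 W.
All ideal ⇒ P_in = P_out, so I_supply = 839.78/220 = 3.82 A.

I_supply ≈ 3.82 A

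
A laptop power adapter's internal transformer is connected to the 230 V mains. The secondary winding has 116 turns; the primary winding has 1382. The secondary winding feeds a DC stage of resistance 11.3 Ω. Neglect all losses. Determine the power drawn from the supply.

V_s = V_p × N_s/N_p = 230 × 116/1382 = 19.305 V.
I_s = V_s/R = 19.305/11.3 = 1.7084 A.
I_p = I_s × N_s/N_p = 1.7084 × 116/1382 = 0.14340 A.
P = V_p I_p = 230 × 0.14340 = 33.0 W.

P ≈ 33.0 W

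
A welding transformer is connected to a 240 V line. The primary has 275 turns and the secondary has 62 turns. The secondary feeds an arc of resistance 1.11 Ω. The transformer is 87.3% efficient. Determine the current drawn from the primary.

I_p ≈ 12.6 A

V_s = 240 × 62/275 = 54.109 V.
I_s = V_s/R = 54.109/1.11 = 48.747 A.
P_out = V_s I_s = 54.109 × 48.747 = 2637.7 W.
P_in = P_out/η = 2637.7/0.873 = 3021.4 W.
I_p = P_in/V_p = 3021.4/240 = 12.6 A.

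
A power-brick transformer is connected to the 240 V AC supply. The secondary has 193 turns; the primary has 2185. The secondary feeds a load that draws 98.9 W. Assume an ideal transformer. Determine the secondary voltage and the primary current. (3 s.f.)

V_s = V_p × N_s/N_p = 240 × 193/2185 = 21.199 V.
I_s = P/V_s = 98.9/21.199 = 4.6653 A.
I_p = I_s × N_s/N_p = 4.6653 × 193/2185 = 0.412 A.

V_s ≈ 21.2 V, I_p ≈ 0.412 A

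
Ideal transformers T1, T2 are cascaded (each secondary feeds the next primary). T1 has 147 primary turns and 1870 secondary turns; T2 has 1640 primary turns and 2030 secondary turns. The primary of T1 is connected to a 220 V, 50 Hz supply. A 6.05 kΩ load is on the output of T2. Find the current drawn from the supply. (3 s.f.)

I_supply ≈ 9.02 A

After T1: V = 220.00 × 1870/147 = 2798.6 V.
After T2: V = 2798.6 × 2030/1640 = 3464.2 V.
I_load = 3464.2/6050 = 0.57259 A, so P_out = 3464.2 × 0.57259 = 1983.5 W.
All ideal ⇒ P_in = P_out, so I_supply = 1983.5/220 = 9.02 A.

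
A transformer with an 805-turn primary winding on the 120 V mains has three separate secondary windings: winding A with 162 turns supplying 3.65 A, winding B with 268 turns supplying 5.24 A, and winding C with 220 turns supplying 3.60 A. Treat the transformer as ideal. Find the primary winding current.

V_A = 120 × 162/805 = 24.149 V; V_B = 120 × 268/805 = 39.950 V; V_C = 120 × 220/805 = 32.795 V.
P_out = V_A I_A + V_B I_B + V_C I_C = 24.149×3.65 + 39.950×5.24 + 32.795×3.60 = 88.144 + 209.34 + 118.06 = 415.55 W.
Ideal ⇒ P_in = P_out, so I_p = P_out/V_p = 415.55/120 = 3.46 A.

I_p ≈ 3.46 A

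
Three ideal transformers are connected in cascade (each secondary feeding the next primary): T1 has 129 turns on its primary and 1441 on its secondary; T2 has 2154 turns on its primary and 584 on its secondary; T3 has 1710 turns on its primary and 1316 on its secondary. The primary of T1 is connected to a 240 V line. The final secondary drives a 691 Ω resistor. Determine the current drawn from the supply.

Secondary of T1: V = 240.00 × 1441/129 = 2680.9 V.
Secondary of T2: V = 2680.9 × 584/2154 = 726.86 V.
Secondary of T3: V = 726.86 × 1316/1710 = 559.39 V.
I_load = 559.39/691 = 0.80953 A, so P_out = 559.39 × 0.80953 = 452.84 W.
All ideal ⇒ P_in = P_out, so I_supply = 452.84/240 = 1.89 A.

I_supply ≈ 1.89 A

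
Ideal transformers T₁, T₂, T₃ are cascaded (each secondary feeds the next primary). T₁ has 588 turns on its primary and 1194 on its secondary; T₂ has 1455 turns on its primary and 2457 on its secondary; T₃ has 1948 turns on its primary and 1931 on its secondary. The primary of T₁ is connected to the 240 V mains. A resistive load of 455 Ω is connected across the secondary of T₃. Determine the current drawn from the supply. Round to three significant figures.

Secondary of T₁: V = 240.00 × 1194/588 = 487.35 V.
Secondary of T₂: V = 487.35 × 2457/1455 = 822.96 V.
Secondary of T₃: V = 822.96 × 1931/1948 = 815.78 V.
I_load = 815.78/455 = 1.7929 A, so P_out = 815.78 × 1.7929 = 1462.6 W.
All ideal ⇒ P_in = P_out, so I_supply = 1462.6/240 = 6.09 A.

I_supply ≈ 6.09 A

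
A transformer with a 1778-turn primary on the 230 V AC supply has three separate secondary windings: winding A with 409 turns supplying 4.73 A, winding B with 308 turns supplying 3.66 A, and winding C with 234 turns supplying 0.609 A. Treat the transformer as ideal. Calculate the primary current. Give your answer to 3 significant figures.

V_A = 230 × 409/1778 = 52.908 V; V_B = 230 × 308/1778 = 39.843 V; V_C = 230 × 234/1778 = 30.270 V.
P_out = V_A I_A + V_B I_B + V_C I_C = 52.908×4.73 + 39.843×3.66 + 30.270×0.609 = 250.25 + 145.82 + 18.434 = 414.51 W.
Ideal ⇒ P_in = P_out, so I_p = P_out/V_p = 414.51/230 = 1.80 A.

I_p ≈ 1.80 A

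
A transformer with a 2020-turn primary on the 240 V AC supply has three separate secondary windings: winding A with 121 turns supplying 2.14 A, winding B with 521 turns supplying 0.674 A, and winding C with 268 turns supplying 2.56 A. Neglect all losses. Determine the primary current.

V_A = 240 × 121/2020 = 14.376 V; V_B = 240 × 521/2020 = 61.901 V; V_C = 240 × 268/2020 = 31.842 V.
P_out = V_A I_A + V_B I_B + V_C I_C = 14.376×2.14 + 61.901×0.674 + 31.842×2.56 = 30.765 + 41.721 + 81.514 = 154.00 W.
Ideal ⇒ P_in = P_out, so I_p = P_out/V_p = 154.00/240 = 0.642 A.

I_p ≈ 0.642 A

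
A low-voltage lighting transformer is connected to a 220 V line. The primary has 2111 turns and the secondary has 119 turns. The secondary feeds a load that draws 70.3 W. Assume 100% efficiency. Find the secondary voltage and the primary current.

V_s = V_p × N_s/N_p = 220 × 119/2111 = 12.402 V.
I_s = P/V_s = 70.3/12.402 = 5.6686 A.
I_p = I_s × N_s/N_p = 5.6686 × 119/2111 = 0.320 A.

V_s ≈ 12.4 V, I_p ≈ 0.320 A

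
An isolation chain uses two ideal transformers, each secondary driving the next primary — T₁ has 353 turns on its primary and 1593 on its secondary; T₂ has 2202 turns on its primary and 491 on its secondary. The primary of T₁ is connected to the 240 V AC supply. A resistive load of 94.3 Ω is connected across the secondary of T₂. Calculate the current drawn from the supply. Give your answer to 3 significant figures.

After T₁: V = 240.00 × 1593/353 = 1083.1 V.
After T₂: V = 1083.1 × 491/2202 = 241.50 V.
I_load = 241.50/94.3 = 2.5610 A, so P_out = 241.50 × 2.5610 = 618.47 W.
All ideal ⇒ P_in = P_out, so I_supply = 618.47/240 = 2.58 A.

I_supply ≈ 2.58 A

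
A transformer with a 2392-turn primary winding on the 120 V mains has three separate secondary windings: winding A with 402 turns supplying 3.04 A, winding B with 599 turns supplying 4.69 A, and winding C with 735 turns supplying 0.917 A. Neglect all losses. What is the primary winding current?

V_A = 120 × 402/2392 = 20.167 V; V_B = 120 × 599/2392 = 30.050 V; V_C = 120 × 735/2392 = 36.873 V.
P_out = V_A I_A + V_B I_B + V_C I_C = 20.167×3.04 + 30.050×4.69 + 36.873×0.917 = 61.308 + 140.94 + 33.812 = 236.06 W.
Ideal ⇒ P_in = P_out, so I_p = P_out/V_p = 236.06/120 = 1.97 A.

I_p ≈ 1.97 A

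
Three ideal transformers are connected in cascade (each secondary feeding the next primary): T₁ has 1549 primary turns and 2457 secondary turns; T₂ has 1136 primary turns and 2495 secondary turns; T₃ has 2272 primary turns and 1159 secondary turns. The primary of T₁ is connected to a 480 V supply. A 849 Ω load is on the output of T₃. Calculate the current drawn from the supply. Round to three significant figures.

I_supply ≈ 1.79 A

After T₁: V = 480.00 × 2457/1549 = 761.37 V.
After T₂: V = 761.37 × 2495/1136 = 1672.2 V.
After T₃: V = 1672.2 × 1159/2272 = 853.03 V.
I_load = 853.03/849 = 1.0047 A, so P_out = 853.03 × 1.0047 = 857.07 W.
All ideal ⇒ P_in = P_out, so I_supply = 857.07/480 = 1.79 A.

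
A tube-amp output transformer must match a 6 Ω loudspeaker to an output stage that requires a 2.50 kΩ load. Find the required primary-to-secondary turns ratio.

Z_p/Z_s = (N_p/N_s)², so N_p/N_s = √(2500/6) = √417 = 20.4.

N_p/N_s ≈ 20.4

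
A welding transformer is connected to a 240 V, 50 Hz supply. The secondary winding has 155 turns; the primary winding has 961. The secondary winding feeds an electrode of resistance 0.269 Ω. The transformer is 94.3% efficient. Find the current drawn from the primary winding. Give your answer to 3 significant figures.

I_p ≈ 24.6 A

V_s = 240 × 155/961 = 38.710 V.
I_s = V_s/R = 38.710/0.269 = 143.90 A.
P_out = V_s I_s = 38.710 × 143.90 = 5570.4 W.
P_in = P_out/η = 5570.4/0.943 = 5907.1 W.
I_p = P_in/V_p = 5907.1/240 = 24.6 A.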